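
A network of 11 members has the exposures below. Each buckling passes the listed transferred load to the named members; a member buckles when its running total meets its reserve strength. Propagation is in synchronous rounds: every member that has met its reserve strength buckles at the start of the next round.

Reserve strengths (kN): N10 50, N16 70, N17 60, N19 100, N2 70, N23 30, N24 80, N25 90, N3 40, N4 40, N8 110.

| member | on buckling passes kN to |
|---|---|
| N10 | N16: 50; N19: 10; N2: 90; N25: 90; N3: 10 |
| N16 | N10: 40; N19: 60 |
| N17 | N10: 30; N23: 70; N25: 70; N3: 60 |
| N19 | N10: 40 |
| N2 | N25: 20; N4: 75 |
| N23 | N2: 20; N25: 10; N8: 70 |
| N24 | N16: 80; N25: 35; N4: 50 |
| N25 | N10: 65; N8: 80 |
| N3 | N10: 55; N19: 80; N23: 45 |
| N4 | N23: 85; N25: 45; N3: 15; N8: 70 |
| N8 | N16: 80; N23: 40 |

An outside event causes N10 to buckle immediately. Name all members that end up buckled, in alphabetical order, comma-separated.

N10, N16, N2, N23, N25, N4, N8

Round 1 — N10 buckles (initial).
  N16: +50 → 50 < 70
  N19: +10 → 10 < 100
  N2: +90 → 90 ≥ 70
  N25: +90 → 90 ≥ 90
  N3: +10 → 10 < 40
Round 2 — N2, N25 buckle.
  N4: +75 → 75 ≥ 40
  N8: +80 → 80 < 110
Round 3 — N4 buckles.
  N23: +85 → 85 ≥ 30
  N3: +15 → 25 < 40
  N8: +70 → 150 ≥ 110
Round 4 — N23, N8 buckle.
  N16: +80 → 130 ≥ 70
Round 5 — N16 buckles.
  N19: +60 → 70 < 100
No further bucklings.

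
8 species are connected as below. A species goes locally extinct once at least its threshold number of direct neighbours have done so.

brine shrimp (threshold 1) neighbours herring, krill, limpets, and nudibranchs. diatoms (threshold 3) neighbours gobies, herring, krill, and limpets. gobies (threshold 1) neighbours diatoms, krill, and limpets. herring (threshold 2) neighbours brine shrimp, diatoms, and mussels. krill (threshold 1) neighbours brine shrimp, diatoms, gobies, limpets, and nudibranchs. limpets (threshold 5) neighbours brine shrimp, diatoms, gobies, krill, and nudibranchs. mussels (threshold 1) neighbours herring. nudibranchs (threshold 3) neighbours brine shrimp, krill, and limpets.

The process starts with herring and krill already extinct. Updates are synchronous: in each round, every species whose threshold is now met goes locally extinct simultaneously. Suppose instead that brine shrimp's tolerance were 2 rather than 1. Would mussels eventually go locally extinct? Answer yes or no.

With brine shrimp's tolerance at 2:
Round 1 — herring, krill go locally extinct (initial).
Round 2 — checking thresholds:
  brine shrimp: 2 of 4 neighbours ≥ 2, goes locally extinct.
  diatoms: 2 of 4 neighbours < 3, below threshold.
  gobies: 1 of 3 neighbours ≥ 1, goes locally extinct.
  limpets: 1 of 5 neighbours < 5, below threshold.
  mussels: 1 of 1 neighbours ≥ 1, goes locally extinct.
  nudibranchs: 1 of 3 neighbours < 3, below threshold.
Round 3 — checking thresholds:
  diatoms: 3 of 4 neighbours ≥ 3, goes locally extinct.
  limpets: 3 of 5 neighbours < 5, below threshold.
  nudibranchs: 2 of 3 neighbours < 3, below threshold.
Round 4 — no new extinctions; cascade stops.

yes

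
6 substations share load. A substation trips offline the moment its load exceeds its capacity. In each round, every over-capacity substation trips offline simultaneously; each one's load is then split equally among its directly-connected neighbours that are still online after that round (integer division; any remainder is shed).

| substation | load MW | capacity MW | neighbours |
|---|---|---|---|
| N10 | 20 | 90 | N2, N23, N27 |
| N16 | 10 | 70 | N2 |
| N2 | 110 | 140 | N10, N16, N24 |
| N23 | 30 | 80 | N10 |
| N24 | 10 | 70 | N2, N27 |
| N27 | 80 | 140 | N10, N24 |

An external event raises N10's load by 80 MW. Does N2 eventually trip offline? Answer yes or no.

yes

Round 1 — N10 at 100 > 90. N10 trips offline.
  N10 sheds 100 MW to N2, N23, N27: 33 each (1 lost).
    N2: 110+33 = 143 > 140
    N23: 30+33 = 63 ≤ 80
    N27: 80+33 = 113 ≤ 140
Round 2 — N2 trips offline.
  N2 sheds 143 MW to N16, N24: 71 each (1 lost).
    N16: 10+71 = 81 > 70
    N24: 10+71 = 81 > 70
Round 3 — N16, N24 trip offline.
  N16 sheds 81 MW: no online neighbours, lost.
  N24 sheds 81 MW to N27: 81 each.
    N27: 113+81 = 194 > 140
Round 4 — N27 trips offline.
  N27 sheds 194 MW: no online neighbours, lost.
No further trips.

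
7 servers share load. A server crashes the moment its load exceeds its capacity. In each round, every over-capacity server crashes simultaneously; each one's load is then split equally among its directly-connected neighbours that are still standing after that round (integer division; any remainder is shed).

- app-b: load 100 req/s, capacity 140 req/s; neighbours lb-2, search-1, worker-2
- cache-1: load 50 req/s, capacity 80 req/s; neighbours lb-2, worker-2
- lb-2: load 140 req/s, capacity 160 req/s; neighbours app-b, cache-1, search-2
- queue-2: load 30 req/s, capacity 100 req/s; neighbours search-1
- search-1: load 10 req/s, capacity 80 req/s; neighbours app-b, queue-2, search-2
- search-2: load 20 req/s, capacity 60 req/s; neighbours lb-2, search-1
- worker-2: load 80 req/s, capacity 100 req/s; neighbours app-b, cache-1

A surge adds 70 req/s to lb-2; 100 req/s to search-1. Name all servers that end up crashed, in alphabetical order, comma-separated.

app-b, cache-1, lb-2, search-1, search-2, worker-2

Round 1 — lb-2 at 210 > 160; search-1 at 110 > 80. lb-2, search-1 crash.
  lb-2 sheds 210 req/s to app-b, cache-1, search-2: 70 each.
    app-b: 100+70 = 170 > 140
    cache-1: 50+70 = 120 > 80
    search-2: 20+70 = 90 > 60
  search-1 sheds 110 req/s to app-b, queue-2, search-2: 36 each (2 lost).
    app-b: 170+36 = 206 > 140
    queue-2: 30+36 = 66 ≤ 100
    search-2: 90+36 = 126 > 60
Round 2 — app-b, cache-1, search-2 crash.
  app-b sheds 206 req/s to worker-2: 206 each.
    worker-2: 80+206 = 286 > 100
  cache-1 sheds 120 req/s to worker-2: 120 each.
    worker-2: 286+120 = 406 > 100
  search-2 sheds 126 req/s: no online neighbours, lost.
Round 3 — worker-2 crashes.
  worker-2 sheds 406 req/s: no online neighbours, lost.
No further crashes.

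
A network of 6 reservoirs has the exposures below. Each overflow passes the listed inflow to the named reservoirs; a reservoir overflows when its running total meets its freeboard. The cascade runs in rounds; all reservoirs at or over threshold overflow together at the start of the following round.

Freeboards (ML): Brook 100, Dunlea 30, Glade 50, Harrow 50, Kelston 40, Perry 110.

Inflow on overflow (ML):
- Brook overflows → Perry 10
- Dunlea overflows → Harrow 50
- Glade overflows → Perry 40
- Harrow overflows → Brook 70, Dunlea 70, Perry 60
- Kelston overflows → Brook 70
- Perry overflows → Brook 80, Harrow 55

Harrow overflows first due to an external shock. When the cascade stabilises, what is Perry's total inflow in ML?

60

Round 1 — Harrow overflows (initial).
  Brook: +70 → 70 < 100
  Dunlea: +70 → 70 ≥ 30
  Perry: +60 → 60 < 110
Round 2 — Dunlea overflows.
No further overflows.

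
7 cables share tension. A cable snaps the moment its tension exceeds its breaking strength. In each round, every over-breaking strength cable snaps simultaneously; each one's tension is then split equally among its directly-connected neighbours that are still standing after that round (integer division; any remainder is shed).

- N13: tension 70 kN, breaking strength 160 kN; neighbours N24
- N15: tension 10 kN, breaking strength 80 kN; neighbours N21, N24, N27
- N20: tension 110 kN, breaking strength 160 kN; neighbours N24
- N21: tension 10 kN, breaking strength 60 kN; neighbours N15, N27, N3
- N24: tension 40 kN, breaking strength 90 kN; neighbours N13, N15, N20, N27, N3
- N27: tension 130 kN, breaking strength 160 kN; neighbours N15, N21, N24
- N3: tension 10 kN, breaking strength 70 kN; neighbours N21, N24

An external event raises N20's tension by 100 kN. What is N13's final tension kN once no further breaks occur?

Round 1 — N20 at 210 > 160. N20 snaps.
  N20 sheds 210 kN to N24: 210 each.
    N24: 40+210 = 250 > 90
Round 2 — N24 snaps.
  N24 sheds 250 kN to N13, N15, N27, N3: 62 each (2 lost).
    N13: 70+62 = 132 ≤ 160
    N15: 10+62 = 72 ≤ 80
    N27: 130+62 = 192 > 160
    N3: 10+62 = 72 > 70
Round 3 — N27, N3 snap.
  N27 sheds 192 kN to N15, N21: 96 each.
    N15: 72+96 = 168 > 80
    N21: 10+96 = 106 > 60
  N3 sheds 72 kN to N21: 72 each.
    N21: 106+72 = 178 > 60
Round 4 — N15, N21 snap.
  N15 sheds 168 kN: no online neighbours, lost.
  N21 sheds 178 kN: no online neighbours, lost.
No further breaks.

132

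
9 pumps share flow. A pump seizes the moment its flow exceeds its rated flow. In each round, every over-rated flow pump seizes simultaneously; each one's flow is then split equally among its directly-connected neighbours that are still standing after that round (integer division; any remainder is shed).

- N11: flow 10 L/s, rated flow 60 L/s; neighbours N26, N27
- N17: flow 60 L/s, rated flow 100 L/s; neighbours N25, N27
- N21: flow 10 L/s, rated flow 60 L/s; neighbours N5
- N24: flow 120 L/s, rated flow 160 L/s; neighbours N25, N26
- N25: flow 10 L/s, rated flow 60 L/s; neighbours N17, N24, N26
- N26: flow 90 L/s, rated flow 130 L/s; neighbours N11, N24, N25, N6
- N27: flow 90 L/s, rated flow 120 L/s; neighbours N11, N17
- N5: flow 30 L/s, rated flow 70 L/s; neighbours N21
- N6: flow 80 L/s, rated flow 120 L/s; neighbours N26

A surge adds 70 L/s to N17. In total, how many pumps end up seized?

7

Round 1 — N17 at 130 > 100. N17 seizes.
  N17 sheds 130 L/s to N25, N27: 65 each.
    N25: 10+65 = 75 > 60
    N27: 90+65 = 155 > 120
Round 2 — N25, N27 seize.
  N25 sheds 75 L/s to N24, N26: 37 each (1 lost).
    N24: 120+37 = 157 ≤ 160
    N26: 90+37 = 127 ≤ 130
  N27 sheds 155 L/s to N11: 155 each.
    N11: 10+155 = 165 > 60
Round 3 — N11 seizes.
  N11 sheds 165 L/s to N26: 165 each.
    N26: 127+165 = 292 > 130
Round 4 — N26 seizes.
  N26 sheds 292 L/s to N24, N6: 146 each.
    N24: 157+146 = 303 > 160
    N6: 80+146 = 226 > 120
Round 5 — N24, N6 seize.
  N24 sheds 303 L/s: no online neighbours, lost.
  N6 sheds 226 L/s: no online neighbours, lost.
No further seizures.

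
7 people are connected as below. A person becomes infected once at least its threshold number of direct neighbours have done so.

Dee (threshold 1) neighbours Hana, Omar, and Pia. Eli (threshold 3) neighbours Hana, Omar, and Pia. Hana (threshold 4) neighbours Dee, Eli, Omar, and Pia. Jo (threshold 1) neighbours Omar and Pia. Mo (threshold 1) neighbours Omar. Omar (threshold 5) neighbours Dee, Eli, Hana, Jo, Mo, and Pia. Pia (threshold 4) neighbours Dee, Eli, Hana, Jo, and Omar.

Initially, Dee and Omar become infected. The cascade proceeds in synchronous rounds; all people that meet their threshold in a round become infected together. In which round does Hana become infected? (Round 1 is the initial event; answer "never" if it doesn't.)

Round 1 — Dee, Omar become infected (initial).
Round 2 — checking thresholds:
  Eli: 1 of 3 neighbours < 3, holds.
  Hana: 2 of 4 neighbours < 4, holds.
  Jo: 1 of 2 neighbours ≥ 1, becomes infected.
  Mo: 1 of 1 neighbours ≥ 1, becomes infected.
  Pia: 2 of 5 neighbours < 4, holds.
Round 3 — no new infections; cascade stops.

never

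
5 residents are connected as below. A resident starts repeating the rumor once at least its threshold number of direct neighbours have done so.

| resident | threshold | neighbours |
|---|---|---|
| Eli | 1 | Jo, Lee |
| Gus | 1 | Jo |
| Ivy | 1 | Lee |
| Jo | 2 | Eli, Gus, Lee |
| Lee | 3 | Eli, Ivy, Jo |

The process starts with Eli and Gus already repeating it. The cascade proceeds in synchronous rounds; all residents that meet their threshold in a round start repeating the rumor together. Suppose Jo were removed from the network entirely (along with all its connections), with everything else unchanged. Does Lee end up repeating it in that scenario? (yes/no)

With Jo removed:
Round 1 — Eli, Gus start repeating the rumor (initial).
Round 2 — no new spreads; cascade stops.

no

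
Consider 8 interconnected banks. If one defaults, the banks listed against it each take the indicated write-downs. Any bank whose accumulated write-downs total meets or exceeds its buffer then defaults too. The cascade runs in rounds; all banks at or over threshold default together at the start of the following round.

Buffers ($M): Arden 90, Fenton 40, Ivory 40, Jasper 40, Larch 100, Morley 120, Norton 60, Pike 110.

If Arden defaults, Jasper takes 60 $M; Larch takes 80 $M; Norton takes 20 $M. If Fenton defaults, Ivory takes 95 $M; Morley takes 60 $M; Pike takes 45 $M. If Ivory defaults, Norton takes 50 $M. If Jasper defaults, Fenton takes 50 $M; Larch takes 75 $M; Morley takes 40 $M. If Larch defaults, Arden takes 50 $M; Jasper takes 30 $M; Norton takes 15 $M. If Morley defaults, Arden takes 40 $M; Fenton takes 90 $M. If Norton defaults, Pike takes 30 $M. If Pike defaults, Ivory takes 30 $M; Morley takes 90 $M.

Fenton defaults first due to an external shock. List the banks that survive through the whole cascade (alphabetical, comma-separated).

Arden, Jasper, Larch, Morley, Norton, Pike

Round 1 — Fenton defaults (initial).
  Ivory: +95 → 95 ≥ 40
  Morley: +60 → 60 < 120
  Pike: +45 → 45 < 110
Round 2 — Ivory defaults.
  Norton: +50 → 50 < 60
No further defaults.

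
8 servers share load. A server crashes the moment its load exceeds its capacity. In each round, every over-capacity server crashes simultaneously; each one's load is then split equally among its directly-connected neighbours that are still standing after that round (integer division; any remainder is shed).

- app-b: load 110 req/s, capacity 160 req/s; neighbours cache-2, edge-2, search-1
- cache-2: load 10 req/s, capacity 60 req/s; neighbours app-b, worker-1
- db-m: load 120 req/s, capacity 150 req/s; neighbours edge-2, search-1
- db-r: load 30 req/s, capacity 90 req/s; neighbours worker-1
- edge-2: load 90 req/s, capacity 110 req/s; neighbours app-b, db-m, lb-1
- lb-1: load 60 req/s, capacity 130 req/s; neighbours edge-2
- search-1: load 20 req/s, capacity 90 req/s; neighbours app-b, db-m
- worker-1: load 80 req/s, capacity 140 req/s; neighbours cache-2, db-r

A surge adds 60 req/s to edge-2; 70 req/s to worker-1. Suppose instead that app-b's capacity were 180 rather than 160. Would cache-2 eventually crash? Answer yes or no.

yes

With app-b's capacity at 180:
Round 1 — edge-2 at 150 > 110; worker-1 at 150 > 140. edge-2, worker-1 crash.
  edge-2 sheds 150 req/s to app-b, db-m, lb-1: 50 each.
    app-b: 110+50 = 160 ≤ 180
    db-m: 120+50 = 170 > 150
    lb-1: 60+50 = 110 ≤ 130
  worker-1 sheds 150 req/s to cache-2, db-r: 75 each.
    cache-2: 10+75 = 85 > 60
    db-r: 30+75 = 105 > 90
Round 2 — cache-2, db-m, db-r crash.
  cache-2 sheds 85 req/s to app-b: 85 each.
    app-b: 160+85 = 245 > 180
  db-m sheds 170 req/s to search-1: 170 each.
    search-1: 20+170 = 190 > 90
  db-r sheds 105 req/s: no online neighbours, lost.
Round 3 — app-b, search-1 crash.
  app-b sheds 245 req/s: no online neighbours, lost.
  search-1 sheds 190 req/s: no online neighbours, lost.
No further crashes.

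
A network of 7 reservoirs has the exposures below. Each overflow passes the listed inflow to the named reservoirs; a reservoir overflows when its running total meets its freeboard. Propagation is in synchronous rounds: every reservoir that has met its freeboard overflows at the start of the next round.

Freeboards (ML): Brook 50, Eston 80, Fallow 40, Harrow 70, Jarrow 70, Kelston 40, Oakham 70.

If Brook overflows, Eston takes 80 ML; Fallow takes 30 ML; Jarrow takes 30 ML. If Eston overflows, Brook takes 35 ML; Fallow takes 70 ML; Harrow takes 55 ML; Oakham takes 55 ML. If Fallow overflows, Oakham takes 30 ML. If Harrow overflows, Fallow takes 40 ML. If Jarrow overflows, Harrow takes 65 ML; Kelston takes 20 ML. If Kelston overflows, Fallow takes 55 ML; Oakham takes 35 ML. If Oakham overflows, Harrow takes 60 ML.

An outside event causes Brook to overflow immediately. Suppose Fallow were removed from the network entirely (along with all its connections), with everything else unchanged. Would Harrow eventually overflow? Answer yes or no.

With Fallow removed:
Round 1 — Brook overflows (initial).
  Eston: +80 → 80 ≥ 80
  Jarrow: +30 → 30 < 70
Round 2 — Eston overflows.
  Harrow: +55 → 55 < 70
  Oakham: +55 → 55 < 70
No further overflows.

no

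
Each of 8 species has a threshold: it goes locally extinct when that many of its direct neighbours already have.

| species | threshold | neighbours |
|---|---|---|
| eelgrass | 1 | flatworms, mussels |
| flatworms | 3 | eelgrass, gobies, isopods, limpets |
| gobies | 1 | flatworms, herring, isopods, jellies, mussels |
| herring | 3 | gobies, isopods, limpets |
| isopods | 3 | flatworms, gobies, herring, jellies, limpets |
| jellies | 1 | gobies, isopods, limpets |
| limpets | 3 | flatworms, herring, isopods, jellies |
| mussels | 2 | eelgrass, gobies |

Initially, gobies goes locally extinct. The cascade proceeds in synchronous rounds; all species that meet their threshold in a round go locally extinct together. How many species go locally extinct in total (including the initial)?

Round 1 — gobies goes locally extinct (initial).
Round 2 — checking thresholds:
  flatworms: 1 of 4 neighbours < 3, not yet.
  herring: 1 of 3 neighbours < 3, not yet.
  isopods: 1 of 5 neighbours < 3, not yet.
  jellies: 1 of 3 neighbours ≥ 1, goes locally extinct.
  mussels: 1 of 2 neighbours < 2, not yet.
Round 3 — no new extinctions; cascade stops.

2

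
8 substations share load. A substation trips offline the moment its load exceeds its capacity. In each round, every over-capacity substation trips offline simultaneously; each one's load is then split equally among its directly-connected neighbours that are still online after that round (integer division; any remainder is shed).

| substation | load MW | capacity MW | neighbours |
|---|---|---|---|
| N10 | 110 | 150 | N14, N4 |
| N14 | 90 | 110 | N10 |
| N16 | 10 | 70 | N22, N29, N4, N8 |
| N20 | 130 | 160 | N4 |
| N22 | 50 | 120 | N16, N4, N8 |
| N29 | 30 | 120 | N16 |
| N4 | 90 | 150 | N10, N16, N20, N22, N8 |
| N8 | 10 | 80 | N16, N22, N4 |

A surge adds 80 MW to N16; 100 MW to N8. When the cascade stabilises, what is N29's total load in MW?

Round 1 — N16 at 90 > 70; N8 at 110 > 80. N16, N8 trip offline.
  N16 sheds 90 MW to N22, N29, N4: 30 each.
    N22: 50+30 = 80 ≤ 120
    N29: 30+30 = 60 ≤ 120
    N4: 90+30 = 120 ≤ 150
  N8 sheds 110 MW to N22, N4: 55 each.
    N22: 80+55 = 135 > 120
    N4: 120+55 = 175 > 150
Round 2 — N22, N4 trip offline.
  N22 sheds 135 MW: no online neighbours, lost.
  N4 sheds 175 MW to N10, N20: 87 each (1 lost).
    N10: 110+87 = 197 > 150
    N20: 130+87 = 217 > 160
Round 3 — N10, N20 trip offline.
  N10 sheds 197 MW to N14: 197 each.
    N14: 90+197 = 287 > 110
  N20 sheds 217 MW: no online neighbours, lost.
Round 4 — N14 trips offline.
  N14 sheds 287 MW: no online neighbours, lost.
No further trips.

60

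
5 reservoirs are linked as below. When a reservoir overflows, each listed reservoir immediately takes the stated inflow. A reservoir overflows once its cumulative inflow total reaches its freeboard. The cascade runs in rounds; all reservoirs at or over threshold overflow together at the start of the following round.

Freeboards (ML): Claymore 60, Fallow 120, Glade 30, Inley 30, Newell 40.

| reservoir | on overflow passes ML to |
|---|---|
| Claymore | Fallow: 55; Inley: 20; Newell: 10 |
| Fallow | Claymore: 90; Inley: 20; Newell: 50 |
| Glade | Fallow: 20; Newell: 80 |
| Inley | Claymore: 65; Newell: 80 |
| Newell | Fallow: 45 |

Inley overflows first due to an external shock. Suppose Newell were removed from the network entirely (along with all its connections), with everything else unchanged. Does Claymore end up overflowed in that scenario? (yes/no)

With Newell removed:
Round 1 — Inley overflows (initial).
  Claymore: +65 → 65 ≥ 60
Round 2 — Claymore overflows.
  Fallow: +55 → 55 < 120
No further overflows.

yes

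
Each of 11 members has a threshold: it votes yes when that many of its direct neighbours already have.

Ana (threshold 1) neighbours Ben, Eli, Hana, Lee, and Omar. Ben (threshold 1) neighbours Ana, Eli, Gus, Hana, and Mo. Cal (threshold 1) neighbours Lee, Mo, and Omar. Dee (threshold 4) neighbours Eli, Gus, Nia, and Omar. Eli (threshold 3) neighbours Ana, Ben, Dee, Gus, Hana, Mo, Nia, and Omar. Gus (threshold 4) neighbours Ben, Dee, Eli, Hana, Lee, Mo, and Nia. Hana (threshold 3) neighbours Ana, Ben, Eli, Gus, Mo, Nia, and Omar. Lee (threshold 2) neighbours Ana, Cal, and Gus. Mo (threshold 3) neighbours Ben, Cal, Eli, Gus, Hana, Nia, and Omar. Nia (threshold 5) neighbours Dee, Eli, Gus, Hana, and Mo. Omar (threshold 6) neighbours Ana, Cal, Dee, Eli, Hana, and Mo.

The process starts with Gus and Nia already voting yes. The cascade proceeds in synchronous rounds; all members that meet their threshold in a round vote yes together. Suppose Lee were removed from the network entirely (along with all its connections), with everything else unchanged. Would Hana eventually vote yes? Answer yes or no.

With Lee removed:
Round 1 — Gus, Nia vote yes (initial).
Round 2 — checking thresholds:
  Ben: 1 of 5 neighbours ≥ 1, votes yes.
  Dee: 2 of 4 neighbours < 4, below threshold.
  Eli: 2 of 8 neighbours < 3, below threshold.
  Hana: 2 of 7 neighbours < 3, below threshold.
  Mo: 2 of 7 neighbours < 3, below threshold.
Round 3 — checking thresholds:
  Ana: 1 of 4 neighbours ≥ 1, votes yes.
  Dee: 2 of 4 neighbours < 4, below threshold.
  Eli: 3 of 8 neighbours ≥ 3, votes yes.
  Hana: 3 of 7 neighbours ≥ 3, votes yes.
  Mo: 3 of 7 neighbours ≥ 3, votes yes.
Round 4 — checking thresholds:
  Cal: 1 of 2 neighbours ≥ 1, votes yes.
  Dee: 3 of 4 neighbours < 4, below threshold.
  Omar: 4 of 6 neighbours < 6, below threshold.
Round 5 — no new yes votes; cascade stops.

yes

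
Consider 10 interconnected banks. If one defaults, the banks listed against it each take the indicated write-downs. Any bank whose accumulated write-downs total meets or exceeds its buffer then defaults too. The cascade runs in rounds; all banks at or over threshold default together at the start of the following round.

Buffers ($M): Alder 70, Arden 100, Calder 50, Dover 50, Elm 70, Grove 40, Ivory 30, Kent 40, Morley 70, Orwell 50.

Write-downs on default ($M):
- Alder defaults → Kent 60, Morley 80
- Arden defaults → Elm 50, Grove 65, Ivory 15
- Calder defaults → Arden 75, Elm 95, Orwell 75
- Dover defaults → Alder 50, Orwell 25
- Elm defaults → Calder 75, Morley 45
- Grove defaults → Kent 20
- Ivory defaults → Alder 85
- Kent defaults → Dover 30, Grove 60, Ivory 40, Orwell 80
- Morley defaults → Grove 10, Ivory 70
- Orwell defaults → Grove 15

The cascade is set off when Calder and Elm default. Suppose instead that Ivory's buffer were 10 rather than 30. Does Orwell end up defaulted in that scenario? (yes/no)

With Ivory's buffer at 10:
Round 1 — Calder, Elm default (initial).
  Arden: +75 → 75 < 100
  Morley: +45 → 45 < 70
  Orwell: +75 → 75 ≥ 50
Round 2 — Orwell defaults.
  Grove: +15 → 15 < 40
No further defaults.

yes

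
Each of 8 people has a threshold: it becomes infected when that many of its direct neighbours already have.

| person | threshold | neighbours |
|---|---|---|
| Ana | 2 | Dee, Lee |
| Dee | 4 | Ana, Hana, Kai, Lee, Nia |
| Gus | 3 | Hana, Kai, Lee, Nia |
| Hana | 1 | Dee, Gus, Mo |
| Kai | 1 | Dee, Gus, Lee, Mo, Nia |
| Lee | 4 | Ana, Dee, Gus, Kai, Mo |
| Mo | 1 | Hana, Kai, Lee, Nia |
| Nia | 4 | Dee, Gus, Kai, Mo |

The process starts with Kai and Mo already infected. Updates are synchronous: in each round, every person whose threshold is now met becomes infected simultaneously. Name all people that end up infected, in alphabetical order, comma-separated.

Hana, Kai, Mo

Round 1 — Kai, Mo become infected (initial).
Round 2 — checking thresholds:
  Dee: 1 of 5 neighbours < 4, holds.
  Gus: 1 of 4 neighbours < 3, holds.
  Hana: 1 of 3 neighbours ≥ 1, becomes infected.
  Lee: 2 of 5 neighbours < 4, holds.
  Nia: 2 of 4 neighbours < 4, holds.
Round 3 — no new infections; cascade stops.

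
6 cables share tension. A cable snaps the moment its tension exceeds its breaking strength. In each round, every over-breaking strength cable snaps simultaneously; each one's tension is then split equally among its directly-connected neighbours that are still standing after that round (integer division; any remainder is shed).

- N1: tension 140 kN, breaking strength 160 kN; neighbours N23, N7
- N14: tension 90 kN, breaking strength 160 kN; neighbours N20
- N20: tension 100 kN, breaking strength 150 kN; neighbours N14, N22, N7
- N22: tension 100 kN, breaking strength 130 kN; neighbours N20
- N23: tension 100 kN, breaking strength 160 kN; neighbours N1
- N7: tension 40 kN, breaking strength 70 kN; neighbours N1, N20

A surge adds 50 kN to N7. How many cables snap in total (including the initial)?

Round 1 — N7 at 90 > 70. N7 snaps.
  N7 sheds 90 kN to N1, N20: 45 each.
    N1: 140+45 = 185 > 160
    N20: 100+45 = 145 ≤ 150
Round 2 — N1 snaps.
  N1 sheds 185 kN to N23: 185 each.
    N23: 100+185 = 285 > 160
Round 3 — N23 snaps.
  N23 sheds 285 kN: no online neighbours, lost.
No further breaks.

3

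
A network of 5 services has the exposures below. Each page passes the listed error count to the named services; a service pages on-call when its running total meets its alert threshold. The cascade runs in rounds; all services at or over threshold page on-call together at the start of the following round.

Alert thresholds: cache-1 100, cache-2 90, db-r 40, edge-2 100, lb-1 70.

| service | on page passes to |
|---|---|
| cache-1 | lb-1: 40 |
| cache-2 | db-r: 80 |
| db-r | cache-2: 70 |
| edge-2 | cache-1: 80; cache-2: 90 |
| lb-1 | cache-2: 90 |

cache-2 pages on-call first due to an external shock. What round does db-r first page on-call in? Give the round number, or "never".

2

Round 1 — cache-2 pages on-call (initial).
  db-r: +80 → 80 ≥ 40
Round 2 — db-r pages on-call.
No further pages.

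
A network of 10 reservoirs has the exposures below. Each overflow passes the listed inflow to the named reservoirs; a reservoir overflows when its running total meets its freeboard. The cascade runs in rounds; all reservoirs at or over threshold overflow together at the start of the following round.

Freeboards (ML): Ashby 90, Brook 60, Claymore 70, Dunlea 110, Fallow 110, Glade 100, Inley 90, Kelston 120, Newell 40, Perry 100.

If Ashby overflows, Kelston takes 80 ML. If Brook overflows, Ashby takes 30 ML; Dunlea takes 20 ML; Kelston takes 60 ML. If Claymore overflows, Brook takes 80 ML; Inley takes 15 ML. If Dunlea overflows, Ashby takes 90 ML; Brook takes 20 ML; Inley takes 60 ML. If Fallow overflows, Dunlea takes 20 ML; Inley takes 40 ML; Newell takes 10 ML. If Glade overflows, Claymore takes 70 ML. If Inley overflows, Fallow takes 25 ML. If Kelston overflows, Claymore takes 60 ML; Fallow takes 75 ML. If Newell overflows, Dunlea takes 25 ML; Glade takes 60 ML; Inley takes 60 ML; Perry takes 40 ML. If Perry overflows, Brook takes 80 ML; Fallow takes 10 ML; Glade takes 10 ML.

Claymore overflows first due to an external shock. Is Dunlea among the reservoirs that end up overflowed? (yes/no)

Round 1 — Claymore overflows (initial).
  Brook: +80 → 80 ≥ 60
  Inley: +15 → 15 < 90
Round 2 — Brook overflows.
  Ashby: +30 → 30 < 90
  Dunlea: +20 → 20 < 110
  Kelston: +60 → 60 < 120
No further overflows.

no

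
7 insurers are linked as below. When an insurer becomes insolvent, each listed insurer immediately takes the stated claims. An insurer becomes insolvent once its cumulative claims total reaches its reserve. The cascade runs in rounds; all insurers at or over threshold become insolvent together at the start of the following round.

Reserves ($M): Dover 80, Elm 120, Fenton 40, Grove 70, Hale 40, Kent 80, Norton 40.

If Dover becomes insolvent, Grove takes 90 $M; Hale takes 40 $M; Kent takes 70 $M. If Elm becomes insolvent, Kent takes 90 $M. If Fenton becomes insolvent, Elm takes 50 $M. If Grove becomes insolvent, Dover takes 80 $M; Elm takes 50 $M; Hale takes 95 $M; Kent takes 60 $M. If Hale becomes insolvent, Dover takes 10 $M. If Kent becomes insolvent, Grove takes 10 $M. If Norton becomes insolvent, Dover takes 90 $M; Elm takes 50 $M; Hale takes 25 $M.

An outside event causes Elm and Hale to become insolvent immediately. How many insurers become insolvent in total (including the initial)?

3

Round 1 — Elm, Hale become insolvent (initial).
  Dover: +10 → 10 < 80
  Kent: +90 → 90 ≥ 80
Round 2 — Kent becomes insolvent.
  Grove: +10 → 10 < 70
No further insolvencies.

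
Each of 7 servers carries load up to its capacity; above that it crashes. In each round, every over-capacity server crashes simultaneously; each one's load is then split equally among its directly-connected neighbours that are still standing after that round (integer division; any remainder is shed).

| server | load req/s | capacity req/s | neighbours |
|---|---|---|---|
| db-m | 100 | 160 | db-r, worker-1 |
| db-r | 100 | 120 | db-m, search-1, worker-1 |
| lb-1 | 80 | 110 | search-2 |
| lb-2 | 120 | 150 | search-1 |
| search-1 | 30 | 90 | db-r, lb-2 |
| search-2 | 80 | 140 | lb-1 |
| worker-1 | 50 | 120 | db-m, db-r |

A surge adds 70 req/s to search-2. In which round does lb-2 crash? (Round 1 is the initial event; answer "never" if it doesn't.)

never

Round 1 — search-2 at 150 > 140. search-2 crashes.
  search-2 sheds 150 req/s to lb-1: 150 each.
    lb-1: 80+150 = 230 > 110
Round 2 — lb-1 crashes.
  lb-1 sheds 230 req/s: no online neighbours, lost.
No further crashes.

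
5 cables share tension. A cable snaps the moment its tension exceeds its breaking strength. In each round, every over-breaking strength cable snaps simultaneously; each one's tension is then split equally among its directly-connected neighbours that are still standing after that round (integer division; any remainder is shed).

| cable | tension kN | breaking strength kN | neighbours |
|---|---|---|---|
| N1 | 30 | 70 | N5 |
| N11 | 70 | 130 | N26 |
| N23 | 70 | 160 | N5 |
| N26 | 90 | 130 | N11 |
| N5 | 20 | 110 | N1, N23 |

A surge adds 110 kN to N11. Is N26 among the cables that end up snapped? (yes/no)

yes

Round 1 — N11 at 180 > 130. N11 snaps.
  N11 sheds 180 kN to N26: 180 each.
    N26: 90+180 = 270 > 130
Round 2 — N26 snaps.
  N26 sheds 270 kN: no online neighbours, lost.
No further breaks.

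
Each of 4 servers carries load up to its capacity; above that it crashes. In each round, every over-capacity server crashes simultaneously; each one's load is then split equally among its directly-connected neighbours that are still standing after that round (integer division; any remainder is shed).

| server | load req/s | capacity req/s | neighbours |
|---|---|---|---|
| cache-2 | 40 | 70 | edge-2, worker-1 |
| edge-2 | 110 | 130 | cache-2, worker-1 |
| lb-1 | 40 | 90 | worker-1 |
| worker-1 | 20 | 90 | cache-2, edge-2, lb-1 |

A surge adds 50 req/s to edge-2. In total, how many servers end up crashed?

4

Round 1 — edge-2 at 160 > 130. edge-2 crashes.
  edge-2 sheds 160 req/s to cache-2, worker-1: 80 each.
    cache-2: 40+80 = 120 > 70
    worker-1: 20+80 = 100 > 90
Round 2 — cache-2, worker-1 crash.
  cache-2 sheds 120 req/s: no online neighbours, lost.
  worker-1 sheds 100 req/s to lb-1: 100 each.
    lb-1: 40+100 = 140 > 90
Round 3 — lb-1 crashes.
  lb-1 sheds 140 req/s: no online neighbours, lost.
No further crashes.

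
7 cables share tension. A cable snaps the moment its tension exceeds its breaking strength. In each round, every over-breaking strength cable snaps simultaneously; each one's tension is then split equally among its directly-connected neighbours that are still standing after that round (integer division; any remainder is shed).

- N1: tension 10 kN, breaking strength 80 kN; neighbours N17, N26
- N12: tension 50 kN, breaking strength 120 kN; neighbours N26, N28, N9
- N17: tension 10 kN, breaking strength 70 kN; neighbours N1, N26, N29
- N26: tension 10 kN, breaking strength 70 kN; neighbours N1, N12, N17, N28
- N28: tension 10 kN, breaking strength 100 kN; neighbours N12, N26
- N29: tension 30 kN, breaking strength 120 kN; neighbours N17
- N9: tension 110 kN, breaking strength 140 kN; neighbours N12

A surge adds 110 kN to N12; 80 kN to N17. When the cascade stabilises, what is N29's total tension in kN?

60

Round 1 — N12 at 160 > 120; N17 at 90 > 70. N12, N17 snap.
  N12 sheds 160 kN to N26, N28, N9: 53 each (1 lost).
    N26: 10+53 = 63 ≤ 70
    N28: 10+53 = 63 ≤ 100
    N9: 110+53 = 163 > 140
  N17 sheds 90 kN to N1, N26, N29: 30 each.
    N1: 10+30 = 40 ≤ 80
    N26: 63+30 = 93 > 70
    N29: 30+30 = 60 ≤ 120
Round 2 — N26, N9 snap.
  N26 sheds 93 kN to N1, N28: 46 each (1 lost).
    N1: 40+46 = 86 > 80
    N28: 63+46 = 109 > 100
  N9 sheds 163 kN: no online neighbours, lost.
Round 3 — N1, N28 snap.
  N1 sheds 86 kN: no online neighbours, lost.
  N28 sheds 109 kN: no online neighbours, lost.
No further breaks.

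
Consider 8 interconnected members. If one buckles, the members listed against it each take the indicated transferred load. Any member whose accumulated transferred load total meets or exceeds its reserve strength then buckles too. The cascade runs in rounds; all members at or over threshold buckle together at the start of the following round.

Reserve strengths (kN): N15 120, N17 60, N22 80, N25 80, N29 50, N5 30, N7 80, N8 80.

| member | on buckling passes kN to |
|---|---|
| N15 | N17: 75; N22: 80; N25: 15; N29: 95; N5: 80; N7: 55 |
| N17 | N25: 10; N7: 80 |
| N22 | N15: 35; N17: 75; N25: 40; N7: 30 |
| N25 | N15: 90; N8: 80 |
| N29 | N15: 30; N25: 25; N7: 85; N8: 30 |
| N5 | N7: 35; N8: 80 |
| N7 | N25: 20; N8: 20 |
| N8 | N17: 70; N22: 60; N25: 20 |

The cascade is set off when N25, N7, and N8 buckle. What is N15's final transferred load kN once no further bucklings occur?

90

Round 1 — N25, N7, N8 buckle (initial).
  N15: +90 → 90 < 120
  N17: +70 → 70 ≥ 60
  N22: +60 → 60 < 80
Round 2 — N17 buckles.
No further bucklings.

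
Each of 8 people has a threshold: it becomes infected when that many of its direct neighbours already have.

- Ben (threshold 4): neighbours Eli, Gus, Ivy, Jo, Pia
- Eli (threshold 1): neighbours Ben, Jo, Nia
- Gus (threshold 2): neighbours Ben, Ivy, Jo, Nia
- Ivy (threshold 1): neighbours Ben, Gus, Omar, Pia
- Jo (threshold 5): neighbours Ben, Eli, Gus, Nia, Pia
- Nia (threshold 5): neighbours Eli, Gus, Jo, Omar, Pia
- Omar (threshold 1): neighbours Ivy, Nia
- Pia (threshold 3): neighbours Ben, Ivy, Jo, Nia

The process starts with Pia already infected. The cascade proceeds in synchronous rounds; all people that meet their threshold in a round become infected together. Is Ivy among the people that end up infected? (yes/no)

yes

Round 1 — Pia becomes infected (initial).
Round 2 — checking thresholds:
  Ben: 1 of 5 neighbours < 4, holds.
  Ivy: 1 of 4 neighbours ≥ 1, becomes infected.
  Jo: 1 of 5 neighbours < 5, holds.
  Nia: 1 of 5 neighbours < 5, holds.
Round 3 — checking thresholds:
  Ben: 2 of 5 neighbours < 4, holds.
  Gus: 1 of 4 neighbours < 2, holds.
  Jo: 1 of 5 neighbours < 5, holds.
  Nia: 1 of 5 neighbours < 5, holds.
  Omar: 1 of 2 neighbours ≥ 1, becomes infected.
Round 4 — no new infections; cascade stops.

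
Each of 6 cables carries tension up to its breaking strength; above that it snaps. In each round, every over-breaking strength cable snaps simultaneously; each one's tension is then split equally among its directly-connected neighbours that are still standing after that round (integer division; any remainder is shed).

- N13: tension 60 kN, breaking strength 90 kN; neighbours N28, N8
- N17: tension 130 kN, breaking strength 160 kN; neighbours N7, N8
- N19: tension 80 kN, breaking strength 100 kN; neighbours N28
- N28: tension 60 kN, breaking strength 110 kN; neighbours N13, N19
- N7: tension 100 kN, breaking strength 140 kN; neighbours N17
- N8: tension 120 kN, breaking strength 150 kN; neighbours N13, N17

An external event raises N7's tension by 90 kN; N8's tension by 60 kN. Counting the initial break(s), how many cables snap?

6

Round 1 — N7 at 190 > 140; N8 at 180 > 150. N7, N8 snap.
  N7 sheds 190 kN to N17: 190 each.
    N17: 130+190 = 320 > 160
  N8 sheds 180 kN to N13, N17: 90 each.
    N13: 60+90 = 150 > 90
    N17: 320+90 = 410 > 160
Round 2 — N13, N17 snap.
  N13 sheds 150 kN to N28: 150 each.
    N28: 60+150 = 210 > 110
  N17 sheds 410 kN: no online neighbours, lost.
Round 3 — N28 snaps.
  N28 sheds 210 kN to N19: 210 each.
    N19: 80+210 = 290 > 100
Round 4 — N19 snaps.
  N19 sheds 290 kN: no online neighbours, lost.
No further breaks.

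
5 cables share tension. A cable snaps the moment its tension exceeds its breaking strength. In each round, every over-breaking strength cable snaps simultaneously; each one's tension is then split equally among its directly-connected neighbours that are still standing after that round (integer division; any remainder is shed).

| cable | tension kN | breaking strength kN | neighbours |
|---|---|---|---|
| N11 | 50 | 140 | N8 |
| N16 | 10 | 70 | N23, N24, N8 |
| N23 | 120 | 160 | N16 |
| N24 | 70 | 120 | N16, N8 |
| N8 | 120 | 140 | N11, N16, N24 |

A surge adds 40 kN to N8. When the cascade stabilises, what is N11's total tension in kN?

Round 1 — N8 at 160 > 140. N8 snaps.
  N8 sheds 160 kN to N11, N16, N24: 53 each (1 lost).
    N11: 50+53 = 103 ≤ 140
    N16: 10+53 = 63 ≤ 70
    N24: 70+53 = 123 > 120
Round 2 — N24 snaps.
  N24 sheds 123 kN to N16: 123 each.
    N16: 63+123 = 186 > 70
Round 3 — N16 snaps.
  N16 sheds 186 kN to N23: 186 each.
    N23: 120+186 = 306 > 160
Round 4 — N23 snaps.
  N23 sheds 306 kN: no online neighbours, lost.
No further breaks.

103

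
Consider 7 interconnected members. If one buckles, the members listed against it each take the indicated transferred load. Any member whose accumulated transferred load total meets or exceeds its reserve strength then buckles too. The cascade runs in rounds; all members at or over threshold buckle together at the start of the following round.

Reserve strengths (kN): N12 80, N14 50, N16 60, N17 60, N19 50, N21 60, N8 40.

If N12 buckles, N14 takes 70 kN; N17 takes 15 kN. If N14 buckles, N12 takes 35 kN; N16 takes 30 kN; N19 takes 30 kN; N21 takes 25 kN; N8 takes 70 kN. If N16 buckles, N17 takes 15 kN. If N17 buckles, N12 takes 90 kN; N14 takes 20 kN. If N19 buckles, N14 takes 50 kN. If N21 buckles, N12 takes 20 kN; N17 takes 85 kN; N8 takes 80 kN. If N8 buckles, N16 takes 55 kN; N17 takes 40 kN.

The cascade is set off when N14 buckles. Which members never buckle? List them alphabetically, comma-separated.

Round 1 — N14 buckles (initial).
  N12: +35 → 35 < 80
  N16: +30 → 30 < 60
  N19: +30 → 30 < 50
  N21: +25 → 25 < 60
  N8: +70 → 70 ≥ 40
Round 2 — N8 buckles.
  N16: +55 → 85 ≥ 60
  N17: +40 → 40 < 60
Round 3 — N16 buckles.
  N17: +15 → 55 < 60
No further bucklings.

N12, N17, N19, N21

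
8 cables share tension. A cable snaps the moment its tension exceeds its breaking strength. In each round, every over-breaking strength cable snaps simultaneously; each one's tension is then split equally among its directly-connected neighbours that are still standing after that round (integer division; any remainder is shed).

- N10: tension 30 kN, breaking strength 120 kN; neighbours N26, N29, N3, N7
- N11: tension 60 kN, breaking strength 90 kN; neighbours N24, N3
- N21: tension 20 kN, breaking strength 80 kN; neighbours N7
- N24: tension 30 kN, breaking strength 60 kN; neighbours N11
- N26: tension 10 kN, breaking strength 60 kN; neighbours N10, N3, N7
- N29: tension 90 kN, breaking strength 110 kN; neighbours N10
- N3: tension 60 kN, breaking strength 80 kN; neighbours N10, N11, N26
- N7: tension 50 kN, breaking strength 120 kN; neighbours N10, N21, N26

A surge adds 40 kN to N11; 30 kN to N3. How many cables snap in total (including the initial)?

3

Round 1 — N11 at 100 > 90; N3 at 90 > 80. N11, N3 snap.
  N11 sheds 100 kN to N24: 100 each.
    N24: 30+100 = 130 > 60
  N3 sheds 90 kN to N10, N26: 45 each.
    N10: 30+45 = 75 ≤ 120
    N26: 10+45 = 55 ≤ 60
Round 2 — N24 snaps.
  N24 sheds 130 kN: no online neighbours, lost.
No further breaks.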